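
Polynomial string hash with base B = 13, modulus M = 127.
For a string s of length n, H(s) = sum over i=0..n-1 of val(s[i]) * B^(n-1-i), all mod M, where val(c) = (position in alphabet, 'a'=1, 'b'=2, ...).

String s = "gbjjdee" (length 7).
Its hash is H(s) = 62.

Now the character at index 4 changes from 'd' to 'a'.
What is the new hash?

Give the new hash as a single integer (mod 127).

val('d') = 4, val('a') = 1
Position k = 4, exponent = n-1-k = 2
B^2 mod M = 13^2 mod 127 = 42
Delta = (1 - 4) * 42 mod 127 = 1
New hash = (62 + 1) mod 127 = 63

Answer: 63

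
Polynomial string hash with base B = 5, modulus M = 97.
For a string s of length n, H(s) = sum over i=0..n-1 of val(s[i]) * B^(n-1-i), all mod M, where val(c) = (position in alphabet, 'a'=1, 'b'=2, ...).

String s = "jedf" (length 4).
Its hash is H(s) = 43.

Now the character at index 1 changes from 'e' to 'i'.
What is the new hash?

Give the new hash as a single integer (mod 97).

val('e') = 5, val('i') = 9
Position k = 1, exponent = n-1-k = 2
B^2 mod M = 5^2 mod 97 = 25
Delta = (9 - 5) * 25 mod 97 = 3
New hash = (43 + 3) mod 97 = 46

Answer: 46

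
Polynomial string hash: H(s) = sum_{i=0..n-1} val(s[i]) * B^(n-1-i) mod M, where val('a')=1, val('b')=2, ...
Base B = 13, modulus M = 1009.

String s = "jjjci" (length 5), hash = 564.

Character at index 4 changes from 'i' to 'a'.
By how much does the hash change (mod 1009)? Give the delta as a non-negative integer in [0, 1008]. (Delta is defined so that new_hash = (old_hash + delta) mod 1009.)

Delta formula: (val(new) - val(old)) * B^(n-1-k) mod M
  val('a') - val('i') = 1 - 9 = -8
  B^(n-1-k) = 13^0 mod 1009 = 1
  Delta = -8 * 1 mod 1009 = 1001

Answer: 1001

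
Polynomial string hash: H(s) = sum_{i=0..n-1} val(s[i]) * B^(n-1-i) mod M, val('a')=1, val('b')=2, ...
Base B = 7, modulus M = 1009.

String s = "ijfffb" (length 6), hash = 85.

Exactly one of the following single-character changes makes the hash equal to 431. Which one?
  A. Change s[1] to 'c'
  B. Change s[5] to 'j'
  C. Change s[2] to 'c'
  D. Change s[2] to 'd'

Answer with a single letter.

Option A: s[1]='j'->'c', delta=(3-10)*7^4 mod 1009 = 346, hash=85+346 mod 1009 = 431 <-- target
Option B: s[5]='b'->'j', delta=(10-2)*7^0 mod 1009 = 8, hash=85+8 mod 1009 = 93
Option C: s[2]='f'->'c', delta=(3-6)*7^3 mod 1009 = 989, hash=85+989 mod 1009 = 65
Option D: s[2]='f'->'d', delta=(4-6)*7^3 mod 1009 = 323, hash=85+323 mod 1009 = 408

Answer: A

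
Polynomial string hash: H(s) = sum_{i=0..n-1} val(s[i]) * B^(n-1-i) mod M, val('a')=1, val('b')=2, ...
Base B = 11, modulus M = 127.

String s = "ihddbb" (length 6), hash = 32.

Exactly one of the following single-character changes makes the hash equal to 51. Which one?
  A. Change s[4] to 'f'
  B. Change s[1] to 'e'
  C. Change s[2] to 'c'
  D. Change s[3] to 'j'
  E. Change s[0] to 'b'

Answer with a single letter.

Answer: B

Derivation:
Option A: s[4]='b'->'f', delta=(6-2)*11^1 mod 127 = 44, hash=32+44 mod 127 = 76
Option B: s[1]='h'->'e', delta=(5-8)*11^4 mod 127 = 19, hash=32+19 mod 127 = 51 <-- target
Option C: s[2]='d'->'c', delta=(3-4)*11^3 mod 127 = 66, hash=32+66 mod 127 = 98
Option D: s[3]='d'->'j', delta=(10-4)*11^2 mod 127 = 91, hash=32+91 mod 127 = 123
Option E: s[0]='i'->'b', delta=(2-9)*11^5 mod 127 = 22, hash=32+22 mod 127 = 54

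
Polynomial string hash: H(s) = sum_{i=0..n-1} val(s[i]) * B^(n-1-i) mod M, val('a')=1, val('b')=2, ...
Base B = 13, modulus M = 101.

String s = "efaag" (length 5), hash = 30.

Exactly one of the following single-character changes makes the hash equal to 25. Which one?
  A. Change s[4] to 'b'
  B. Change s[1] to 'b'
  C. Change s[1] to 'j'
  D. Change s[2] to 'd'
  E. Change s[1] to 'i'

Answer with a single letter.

Option A: s[4]='g'->'b', delta=(2-7)*13^0 mod 101 = 96, hash=30+96 mod 101 = 25 <-- target
Option B: s[1]='f'->'b', delta=(2-6)*13^3 mod 101 = 100, hash=30+100 mod 101 = 29
Option C: s[1]='f'->'j', delta=(10-6)*13^3 mod 101 = 1, hash=30+1 mod 101 = 31
Option D: s[2]='a'->'d', delta=(4-1)*13^2 mod 101 = 2, hash=30+2 mod 101 = 32
Option E: s[1]='f'->'i', delta=(9-6)*13^3 mod 101 = 26, hash=30+26 mod 101 = 56

Answer: A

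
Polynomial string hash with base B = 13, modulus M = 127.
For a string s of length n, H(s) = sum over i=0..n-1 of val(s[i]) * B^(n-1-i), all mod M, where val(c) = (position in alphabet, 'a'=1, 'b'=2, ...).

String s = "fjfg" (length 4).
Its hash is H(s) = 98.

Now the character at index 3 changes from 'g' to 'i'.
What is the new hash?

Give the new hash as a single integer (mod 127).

Answer: 100

Derivation:
val('g') = 7, val('i') = 9
Position k = 3, exponent = n-1-k = 0
B^0 mod M = 13^0 mod 127 = 1
Delta = (9 - 7) * 1 mod 127 = 2
New hash = (98 + 2) mod 127 = 100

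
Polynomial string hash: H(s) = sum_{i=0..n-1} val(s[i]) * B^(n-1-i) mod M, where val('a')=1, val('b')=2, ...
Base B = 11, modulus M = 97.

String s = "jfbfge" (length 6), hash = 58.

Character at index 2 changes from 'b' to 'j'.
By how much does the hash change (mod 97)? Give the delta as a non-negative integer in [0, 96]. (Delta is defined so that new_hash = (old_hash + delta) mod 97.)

Answer: 75

Derivation:
Delta formula: (val(new) - val(old)) * B^(n-1-k) mod M
  val('j') - val('b') = 10 - 2 = 8
  B^(n-1-k) = 11^3 mod 97 = 70
  Delta = 8 * 70 mod 97 = 75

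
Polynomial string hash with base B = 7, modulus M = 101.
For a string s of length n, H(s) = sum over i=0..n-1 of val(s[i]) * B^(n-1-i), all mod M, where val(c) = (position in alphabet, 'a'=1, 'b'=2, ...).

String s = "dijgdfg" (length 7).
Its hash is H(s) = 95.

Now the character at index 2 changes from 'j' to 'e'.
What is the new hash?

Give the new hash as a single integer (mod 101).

val('j') = 10, val('e') = 5
Position k = 2, exponent = n-1-k = 4
B^4 mod M = 7^4 mod 101 = 78
Delta = (5 - 10) * 78 mod 101 = 14
New hash = (95 + 14) mod 101 = 8

Answer: 8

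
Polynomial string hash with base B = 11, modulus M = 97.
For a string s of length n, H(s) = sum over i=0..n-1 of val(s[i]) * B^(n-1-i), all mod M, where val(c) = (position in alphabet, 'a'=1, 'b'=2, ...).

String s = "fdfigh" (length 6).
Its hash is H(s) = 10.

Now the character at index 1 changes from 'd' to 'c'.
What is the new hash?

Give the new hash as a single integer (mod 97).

val('d') = 4, val('c') = 3
Position k = 1, exponent = n-1-k = 4
B^4 mod M = 11^4 mod 97 = 91
Delta = (3 - 4) * 91 mod 97 = 6
New hash = (10 + 6) mod 97 = 16

Answer: 16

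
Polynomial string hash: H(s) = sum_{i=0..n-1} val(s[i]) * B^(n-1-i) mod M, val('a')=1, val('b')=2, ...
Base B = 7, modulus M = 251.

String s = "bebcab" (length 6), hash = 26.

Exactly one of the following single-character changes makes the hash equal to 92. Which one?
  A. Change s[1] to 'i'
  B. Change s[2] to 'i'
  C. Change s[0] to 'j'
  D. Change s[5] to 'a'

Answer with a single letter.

Option A: s[1]='e'->'i', delta=(9-5)*7^4 mod 251 = 66, hash=26+66 mod 251 = 92 <-- target
Option B: s[2]='b'->'i', delta=(9-2)*7^3 mod 251 = 142, hash=26+142 mod 251 = 168
Option C: s[0]='b'->'j', delta=(10-2)*7^5 mod 251 = 171, hash=26+171 mod 251 = 197
Option D: s[5]='b'->'a', delta=(1-2)*7^0 mod 251 = 250, hash=26+250 mod 251 = 25

Answer: A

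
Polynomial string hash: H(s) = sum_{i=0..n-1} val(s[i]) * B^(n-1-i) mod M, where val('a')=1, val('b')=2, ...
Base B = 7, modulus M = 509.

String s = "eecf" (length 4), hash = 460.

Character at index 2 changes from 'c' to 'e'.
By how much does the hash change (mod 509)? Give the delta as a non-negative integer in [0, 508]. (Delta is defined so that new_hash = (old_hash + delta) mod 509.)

Answer: 14

Derivation:
Delta formula: (val(new) - val(old)) * B^(n-1-k) mod M
  val('e') - val('c') = 5 - 3 = 2
  B^(n-1-k) = 7^1 mod 509 = 7
  Delta = 2 * 7 mod 509 = 14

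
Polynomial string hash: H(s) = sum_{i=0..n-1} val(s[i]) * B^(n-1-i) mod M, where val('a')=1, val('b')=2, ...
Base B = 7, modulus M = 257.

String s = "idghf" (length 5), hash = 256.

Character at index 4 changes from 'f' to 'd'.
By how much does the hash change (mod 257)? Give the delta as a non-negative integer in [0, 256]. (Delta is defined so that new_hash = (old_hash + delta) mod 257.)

Answer: 255

Derivation:
Delta formula: (val(new) - val(old)) * B^(n-1-k) mod M
  val('d') - val('f') = 4 - 6 = -2
  B^(n-1-k) = 7^0 mod 257 = 1
  Delta = -2 * 1 mod 257 = 255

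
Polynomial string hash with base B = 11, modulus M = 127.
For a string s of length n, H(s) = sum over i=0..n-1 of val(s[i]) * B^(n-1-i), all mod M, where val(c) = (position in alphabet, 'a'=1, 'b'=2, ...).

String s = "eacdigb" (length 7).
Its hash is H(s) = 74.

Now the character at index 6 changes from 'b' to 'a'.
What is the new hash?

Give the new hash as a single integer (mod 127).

val('b') = 2, val('a') = 1
Position k = 6, exponent = n-1-k = 0
B^0 mod M = 11^0 mod 127 = 1
Delta = (1 - 2) * 1 mod 127 = 126
New hash = (74 + 126) mod 127 = 73

Answer: 73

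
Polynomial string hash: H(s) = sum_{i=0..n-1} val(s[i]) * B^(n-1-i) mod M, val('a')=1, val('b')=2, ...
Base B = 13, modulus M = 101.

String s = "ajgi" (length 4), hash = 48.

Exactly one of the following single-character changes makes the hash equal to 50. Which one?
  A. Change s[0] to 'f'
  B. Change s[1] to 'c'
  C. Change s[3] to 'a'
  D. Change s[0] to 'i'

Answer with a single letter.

Answer: D

Derivation:
Option A: s[0]='a'->'f', delta=(6-1)*13^3 mod 101 = 77, hash=48+77 mod 101 = 24
Option B: s[1]='j'->'c', delta=(3-10)*13^2 mod 101 = 29, hash=48+29 mod 101 = 77
Option C: s[3]='i'->'a', delta=(1-9)*13^0 mod 101 = 93, hash=48+93 mod 101 = 40
Option D: s[0]='a'->'i', delta=(9-1)*13^3 mod 101 = 2, hash=48+2 mod 101 = 50 <-- target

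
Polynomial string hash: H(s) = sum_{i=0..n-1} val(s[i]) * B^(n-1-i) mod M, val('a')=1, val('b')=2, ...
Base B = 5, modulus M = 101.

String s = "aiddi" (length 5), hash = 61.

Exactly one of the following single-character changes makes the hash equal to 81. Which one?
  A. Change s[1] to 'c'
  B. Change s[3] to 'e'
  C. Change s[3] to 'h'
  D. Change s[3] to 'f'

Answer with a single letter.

Option A: s[1]='i'->'c', delta=(3-9)*5^3 mod 101 = 58, hash=61+58 mod 101 = 18
Option B: s[3]='d'->'e', delta=(5-4)*5^1 mod 101 = 5, hash=61+5 mod 101 = 66
Option C: s[3]='d'->'h', delta=(8-4)*5^1 mod 101 = 20, hash=61+20 mod 101 = 81 <-- target
Option D: s[3]='d'->'f', delta=(6-4)*5^1 mod 101 = 10, hash=61+10 mod 101 = 71

Answer: C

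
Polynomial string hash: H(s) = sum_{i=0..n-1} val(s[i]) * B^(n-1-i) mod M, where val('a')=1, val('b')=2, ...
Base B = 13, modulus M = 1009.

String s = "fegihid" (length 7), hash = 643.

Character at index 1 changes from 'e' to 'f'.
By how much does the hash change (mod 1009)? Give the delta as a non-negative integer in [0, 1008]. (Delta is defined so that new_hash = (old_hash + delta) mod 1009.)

Answer: 990

Derivation:
Delta formula: (val(new) - val(old)) * B^(n-1-k) mod M
  val('f') - val('e') = 6 - 5 = 1
  B^(n-1-k) = 13^5 mod 1009 = 990
  Delta = 1 * 990 mod 1009 = 990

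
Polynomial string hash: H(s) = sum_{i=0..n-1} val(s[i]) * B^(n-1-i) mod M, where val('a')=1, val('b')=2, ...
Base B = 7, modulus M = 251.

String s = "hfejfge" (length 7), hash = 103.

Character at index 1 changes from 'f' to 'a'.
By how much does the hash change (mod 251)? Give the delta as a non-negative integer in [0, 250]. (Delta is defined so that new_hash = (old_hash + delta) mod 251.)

Answer: 50

Derivation:
Delta formula: (val(new) - val(old)) * B^(n-1-k) mod M
  val('a') - val('f') = 1 - 6 = -5
  B^(n-1-k) = 7^5 mod 251 = 241
  Delta = -5 * 241 mod 251 = 50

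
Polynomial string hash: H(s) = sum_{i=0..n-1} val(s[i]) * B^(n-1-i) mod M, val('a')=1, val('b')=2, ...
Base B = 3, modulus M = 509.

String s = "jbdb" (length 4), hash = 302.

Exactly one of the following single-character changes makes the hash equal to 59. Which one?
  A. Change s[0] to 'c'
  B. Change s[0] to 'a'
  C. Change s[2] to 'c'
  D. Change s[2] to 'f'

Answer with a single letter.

Answer: B

Derivation:
Option A: s[0]='j'->'c', delta=(3-10)*3^3 mod 509 = 320, hash=302+320 mod 509 = 113
Option B: s[0]='j'->'a', delta=(1-10)*3^3 mod 509 = 266, hash=302+266 mod 509 = 59 <-- target
Option C: s[2]='d'->'c', delta=(3-4)*3^1 mod 509 = 506, hash=302+506 mod 509 = 299
Option D: s[2]='d'->'f', delta=(6-4)*3^1 mod 509 = 6, hash=302+6 mod 509 = 308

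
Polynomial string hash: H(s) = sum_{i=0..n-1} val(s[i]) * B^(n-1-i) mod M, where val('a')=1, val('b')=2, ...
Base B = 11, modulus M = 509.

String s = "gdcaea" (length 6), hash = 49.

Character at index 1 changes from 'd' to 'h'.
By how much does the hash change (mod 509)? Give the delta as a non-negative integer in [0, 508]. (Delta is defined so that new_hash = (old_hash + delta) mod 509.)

Answer: 29

Derivation:
Delta formula: (val(new) - val(old)) * B^(n-1-k) mod M
  val('h') - val('d') = 8 - 4 = 4
  B^(n-1-k) = 11^4 mod 509 = 389
  Delta = 4 * 389 mod 509 = 29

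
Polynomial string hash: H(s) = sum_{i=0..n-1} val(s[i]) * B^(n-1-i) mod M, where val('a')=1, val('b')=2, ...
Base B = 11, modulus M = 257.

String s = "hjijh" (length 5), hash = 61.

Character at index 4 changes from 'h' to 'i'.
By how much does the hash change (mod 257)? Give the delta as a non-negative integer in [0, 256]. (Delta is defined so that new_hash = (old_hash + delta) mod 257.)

Answer: 1

Derivation:
Delta formula: (val(new) - val(old)) * B^(n-1-k) mod M
  val('i') - val('h') = 9 - 8 = 1
  B^(n-1-k) = 11^0 mod 257 = 1
  Delta = 1 * 1 mod 257 = 1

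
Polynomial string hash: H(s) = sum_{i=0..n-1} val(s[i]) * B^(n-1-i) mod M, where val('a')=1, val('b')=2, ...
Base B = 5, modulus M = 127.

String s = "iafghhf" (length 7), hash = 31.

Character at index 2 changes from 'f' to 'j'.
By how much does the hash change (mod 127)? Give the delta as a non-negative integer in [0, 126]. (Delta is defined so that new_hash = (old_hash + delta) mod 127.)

Answer: 87

Derivation:
Delta formula: (val(new) - val(old)) * B^(n-1-k) mod M
  val('j') - val('f') = 10 - 6 = 4
  B^(n-1-k) = 5^4 mod 127 = 117
  Delta = 4 * 117 mod 127 = 87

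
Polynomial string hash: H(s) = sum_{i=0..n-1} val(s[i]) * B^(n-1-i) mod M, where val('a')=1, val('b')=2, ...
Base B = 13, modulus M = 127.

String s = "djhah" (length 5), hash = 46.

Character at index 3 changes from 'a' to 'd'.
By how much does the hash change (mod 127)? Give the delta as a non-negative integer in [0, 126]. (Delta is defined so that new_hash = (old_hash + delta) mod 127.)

Answer: 39

Derivation:
Delta formula: (val(new) - val(old)) * B^(n-1-k) mod M
  val('d') - val('a') = 4 - 1 = 3
  B^(n-1-k) = 13^1 mod 127 = 13
  Delta = 3 * 13 mod 127 = 39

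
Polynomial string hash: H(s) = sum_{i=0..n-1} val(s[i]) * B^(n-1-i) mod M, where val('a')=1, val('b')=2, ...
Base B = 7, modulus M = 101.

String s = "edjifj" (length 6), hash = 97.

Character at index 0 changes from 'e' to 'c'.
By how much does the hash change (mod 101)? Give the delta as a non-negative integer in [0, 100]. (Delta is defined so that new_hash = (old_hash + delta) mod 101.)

Delta formula: (val(new) - val(old)) * B^(n-1-k) mod M
  val('c') - val('e') = 3 - 5 = -2
  B^(n-1-k) = 7^5 mod 101 = 41
  Delta = -2 * 41 mod 101 = 19

Answer: 19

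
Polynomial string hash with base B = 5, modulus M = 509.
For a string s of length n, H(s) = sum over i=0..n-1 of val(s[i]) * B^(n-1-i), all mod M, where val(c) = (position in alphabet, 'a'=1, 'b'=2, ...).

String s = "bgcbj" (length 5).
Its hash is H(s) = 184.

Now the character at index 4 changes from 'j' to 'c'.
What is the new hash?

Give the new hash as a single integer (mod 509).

Answer: 177

Derivation:
val('j') = 10, val('c') = 3
Position k = 4, exponent = n-1-k = 0
B^0 mod M = 5^0 mod 509 = 1
Delta = (3 - 10) * 1 mod 509 = 502
New hash = (184 + 502) mod 509 = 177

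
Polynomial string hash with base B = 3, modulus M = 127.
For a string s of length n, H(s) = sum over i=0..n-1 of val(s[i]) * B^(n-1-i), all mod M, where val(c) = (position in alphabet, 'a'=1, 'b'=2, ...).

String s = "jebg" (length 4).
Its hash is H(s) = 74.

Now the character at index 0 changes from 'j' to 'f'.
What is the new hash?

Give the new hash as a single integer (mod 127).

Answer: 93

Derivation:
val('j') = 10, val('f') = 6
Position k = 0, exponent = n-1-k = 3
B^3 mod M = 3^3 mod 127 = 27
Delta = (6 - 10) * 27 mod 127 = 19
New hash = (74 + 19) mod 127 = 93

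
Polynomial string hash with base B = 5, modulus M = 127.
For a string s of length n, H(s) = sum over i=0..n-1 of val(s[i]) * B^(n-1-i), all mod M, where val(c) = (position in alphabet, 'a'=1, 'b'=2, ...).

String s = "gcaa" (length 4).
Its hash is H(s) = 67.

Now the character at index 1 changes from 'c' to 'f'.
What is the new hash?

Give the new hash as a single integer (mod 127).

val('c') = 3, val('f') = 6
Position k = 1, exponent = n-1-k = 2
B^2 mod M = 5^2 mod 127 = 25
Delta = (6 - 3) * 25 mod 127 = 75
New hash = (67 + 75) mod 127 = 15

Answer: 15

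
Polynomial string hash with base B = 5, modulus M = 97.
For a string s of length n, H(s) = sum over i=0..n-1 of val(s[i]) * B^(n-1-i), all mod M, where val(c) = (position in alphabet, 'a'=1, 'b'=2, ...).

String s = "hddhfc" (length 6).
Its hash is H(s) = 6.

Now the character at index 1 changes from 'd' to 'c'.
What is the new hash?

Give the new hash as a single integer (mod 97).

val('d') = 4, val('c') = 3
Position k = 1, exponent = n-1-k = 4
B^4 mod M = 5^4 mod 97 = 43
Delta = (3 - 4) * 43 mod 97 = 54
New hash = (6 + 54) mod 97 = 60

Answer: 60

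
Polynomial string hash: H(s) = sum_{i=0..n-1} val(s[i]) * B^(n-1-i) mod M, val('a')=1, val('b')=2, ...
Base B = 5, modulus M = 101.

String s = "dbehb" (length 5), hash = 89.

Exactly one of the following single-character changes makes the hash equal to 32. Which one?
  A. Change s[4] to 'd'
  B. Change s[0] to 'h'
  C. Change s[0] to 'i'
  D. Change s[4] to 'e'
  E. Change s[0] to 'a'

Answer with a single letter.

Answer: E

Derivation:
Option A: s[4]='b'->'d', delta=(4-2)*5^0 mod 101 = 2, hash=89+2 mod 101 = 91
Option B: s[0]='d'->'h', delta=(8-4)*5^4 mod 101 = 76, hash=89+76 mod 101 = 64
Option C: s[0]='d'->'i', delta=(9-4)*5^4 mod 101 = 95, hash=89+95 mod 101 = 83
Option D: s[4]='b'->'e', delta=(5-2)*5^0 mod 101 = 3, hash=89+3 mod 101 = 92
Option E: s[0]='d'->'a', delta=(1-4)*5^4 mod 101 = 44, hash=89+44 mod 101 = 32 <-- target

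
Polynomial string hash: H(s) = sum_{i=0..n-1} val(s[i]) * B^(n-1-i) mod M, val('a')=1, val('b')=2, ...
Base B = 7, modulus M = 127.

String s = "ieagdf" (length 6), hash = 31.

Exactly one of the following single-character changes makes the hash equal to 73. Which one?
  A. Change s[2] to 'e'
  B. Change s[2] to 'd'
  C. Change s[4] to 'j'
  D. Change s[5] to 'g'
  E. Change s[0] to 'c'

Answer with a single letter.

Answer: C

Derivation:
Option A: s[2]='a'->'e', delta=(5-1)*7^3 mod 127 = 102, hash=31+102 mod 127 = 6
Option B: s[2]='a'->'d', delta=(4-1)*7^3 mod 127 = 13, hash=31+13 mod 127 = 44
Option C: s[4]='d'->'j', delta=(10-4)*7^1 mod 127 = 42, hash=31+42 mod 127 = 73 <-- target
Option D: s[5]='f'->'g', delta=(7-6)*7^0 mod 127 = 1, hash=31+1 mod 127 = 32
Option E: s[0]='i'->'c', delta=(3-9)*7^5 mod 127 = 123, hash=31+123 mod 127 = 27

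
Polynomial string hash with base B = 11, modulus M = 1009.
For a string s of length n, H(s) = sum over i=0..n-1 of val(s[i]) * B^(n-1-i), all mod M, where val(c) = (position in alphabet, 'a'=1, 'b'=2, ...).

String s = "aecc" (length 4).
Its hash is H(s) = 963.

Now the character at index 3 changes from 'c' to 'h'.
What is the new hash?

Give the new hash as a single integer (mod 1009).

Answer: 968

Derivation:
val('c') = 3, val('h') = 8
Position k = 3, exponent = n-1-k = 0
B^0 mod M = 11^0 mod 1009 = 1
Delta = (8 - 3) * 1 mod 1009 = 5
New hash = (963 + 5) mod 1009 = 968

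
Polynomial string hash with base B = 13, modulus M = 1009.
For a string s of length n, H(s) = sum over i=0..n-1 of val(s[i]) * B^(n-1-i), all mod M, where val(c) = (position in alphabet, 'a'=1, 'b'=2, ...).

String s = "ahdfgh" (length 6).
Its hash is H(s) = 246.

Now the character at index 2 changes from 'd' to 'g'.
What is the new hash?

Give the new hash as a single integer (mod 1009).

Answer: 783

Derivation:
val('d') = 4, val('g') = 7
Position k = 2, exponent = n-1-k = 3
B^3 mod M = 13^3 mod 1009 = 179
Delta = (7 - 4) * 179 mod 1009 = 537
New hash = (246 + 537) mod 1009 = 783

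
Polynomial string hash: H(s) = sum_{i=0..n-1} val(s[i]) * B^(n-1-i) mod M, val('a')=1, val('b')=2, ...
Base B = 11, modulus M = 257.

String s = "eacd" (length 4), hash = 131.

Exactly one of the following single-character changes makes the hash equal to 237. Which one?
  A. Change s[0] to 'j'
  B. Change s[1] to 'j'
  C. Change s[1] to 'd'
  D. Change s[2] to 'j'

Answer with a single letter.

Option A: s[0]='e'->'j', delta=(10-5)*11^3 mod 257 = 230, hash=131+230 mod 257 = 104
Option B: s[1]='a'->'j', delta=(10-1)*11^2 mod 257 = 61, hash=131+61 mod 257 = 192
Option C: s[1]='a'->'d', delta=(4-1)*11^2 mod 257 = 106, hash=131+106 mod 257 = 237 <-- target
Option D: s[2]='c'->'j', delta=(10-3)*11^1 mod 257 = 77, hash=131+77 mod 257 = 208

Answer: C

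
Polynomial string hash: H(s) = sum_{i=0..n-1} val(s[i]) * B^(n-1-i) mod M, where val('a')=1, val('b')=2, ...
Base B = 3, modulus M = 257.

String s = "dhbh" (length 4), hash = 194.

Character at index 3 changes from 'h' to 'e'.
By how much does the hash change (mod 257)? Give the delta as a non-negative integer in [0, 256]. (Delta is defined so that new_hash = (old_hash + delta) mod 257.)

Delta formula: (val(new) - val(old)) * B^(n-1-k) mod M
  val('e') - val('h') = 5 - 8 = -3
  B^(n-1-k) = 3^0 mod 257 = 1
  Delta = -3 * 1 mod 257 = 254

Answer: 254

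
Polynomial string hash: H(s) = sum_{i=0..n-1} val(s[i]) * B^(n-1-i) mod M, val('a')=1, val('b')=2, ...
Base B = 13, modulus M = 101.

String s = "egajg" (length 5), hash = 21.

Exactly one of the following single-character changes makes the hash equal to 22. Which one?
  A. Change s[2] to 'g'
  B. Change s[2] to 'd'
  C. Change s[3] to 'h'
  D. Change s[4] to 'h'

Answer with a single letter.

Answer: D

Derivation:
Option A: s[2]='a'->'g', delta=(7-1)*13^2 mod 101 = 4, hash=21+4 mod 101 = 25
Option B: s[2]='a'->'d', delta=(4-1)*13^2 mod 101 = 2, hash=21+2 mod 101 = 23
Option C: s[3]='j'->'h', delta=(8-10)*13^1 mod 101 = 75, hash=21+75 mod 101 = 96
Option D: s[4]='g'->'h', delta=(8-7)*13^0 mod 101 = 1, hash=21+1 mod 101 = 22 <-- target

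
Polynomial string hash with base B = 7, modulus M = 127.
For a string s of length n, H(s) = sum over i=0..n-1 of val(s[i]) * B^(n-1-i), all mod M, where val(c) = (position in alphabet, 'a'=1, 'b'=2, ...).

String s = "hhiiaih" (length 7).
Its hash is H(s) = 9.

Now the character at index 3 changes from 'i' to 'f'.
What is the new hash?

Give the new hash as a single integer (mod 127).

val('i') = 9, val('f') = 6
Position k = 3, exponent = n-1-k = 3
B^3 mod M = 7^3 mod 127 = 89
Delta = (6 - 9) * 89 mod 127 = 114
New hash = (9 + 114) mod 127 = 123

Answer: 123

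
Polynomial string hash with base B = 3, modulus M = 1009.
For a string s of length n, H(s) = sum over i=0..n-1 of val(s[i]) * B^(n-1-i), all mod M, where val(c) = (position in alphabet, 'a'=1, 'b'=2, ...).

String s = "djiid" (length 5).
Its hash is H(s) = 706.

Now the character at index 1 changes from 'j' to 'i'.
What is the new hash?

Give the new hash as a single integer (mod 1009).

Answer: 679

Derivation:
val('j') = 10, val('i') = 9
Position k = 1, exponent = n-1-k = 3
B^3 mod M = 3^3 mod 1009 = 27
Delta = (9 - 10) * 27 mod 1009 = 982
New hash = (706 + 982) mod 1009 = 679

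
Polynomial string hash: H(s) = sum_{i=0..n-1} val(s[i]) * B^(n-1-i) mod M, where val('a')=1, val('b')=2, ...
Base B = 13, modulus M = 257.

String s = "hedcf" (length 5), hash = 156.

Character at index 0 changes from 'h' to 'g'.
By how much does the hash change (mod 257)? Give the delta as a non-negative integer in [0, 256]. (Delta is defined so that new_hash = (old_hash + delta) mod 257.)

Answer: 223

Derivation:
Delta formula: (val(new) - val(old)) * B^(n-1-k) mod M
  val('g') - val('h') = 7 - 8 = -1
  B^(n-1-k) = 13^4 mod 257 = 34
  Delta = -1 * 34 mod 257 = 223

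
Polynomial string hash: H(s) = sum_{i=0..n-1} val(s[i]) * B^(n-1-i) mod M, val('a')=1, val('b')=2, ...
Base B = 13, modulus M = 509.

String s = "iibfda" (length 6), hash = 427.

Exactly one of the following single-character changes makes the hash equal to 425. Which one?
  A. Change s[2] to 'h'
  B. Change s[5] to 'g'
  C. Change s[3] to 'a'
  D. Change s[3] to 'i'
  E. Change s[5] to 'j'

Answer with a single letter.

Answer: D

Derivation:
Option A: s[2]='b'->'h', delta=(8-2)*13^3 mod 509 = 457, hash=427+457 mod 509 = 375
Option B: s[5]='a'->'g', delta=(7-1)*13^0 mod 509 = 6, hash=427+6 mod 509 = 433
Option C: s[3]='f'->'a', delta=(1-6)*13^2 mod 509 = 173, hash=427+173 mod 509 = 91
Option D: s[3]='f'->'i', delta=(9-6)*13^2 mod 509 = 507, hash=427+507 mod 509 = 425 <-- target
Option E: s[5]='a'->'j', delta=(10-1)*13^0 mod 509 = 9, hash=427+9 mod 509 = 436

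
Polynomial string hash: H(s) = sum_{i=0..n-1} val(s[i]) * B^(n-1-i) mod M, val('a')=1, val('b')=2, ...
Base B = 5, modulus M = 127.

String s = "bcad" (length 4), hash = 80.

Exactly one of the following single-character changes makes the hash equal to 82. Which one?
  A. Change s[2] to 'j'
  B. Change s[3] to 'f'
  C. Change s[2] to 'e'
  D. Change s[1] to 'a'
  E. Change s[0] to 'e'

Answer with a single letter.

Option A: s[2]='a'->'j', delta=(10-1)*5^1 mod 127 = 45, hash=80+45 mod 127 = 125
Option B: s[3]='d'->'f', delta=(6-4)*5^0 mod 127 = 2, hash=80+2 mod 127 = 82 <-- target
Option C: s[2]='a'->'e', delta=(5-1)*5^1 mod 127 = 20, hash=80+20 mod 127 = 100
Option D: s[1]='c'->'a', delta=(1-3)*5^2 mod 127 = 77, hash=80+77 mod 127 = 30
Option E: s[0]='b'->'e', delta=(5-2)*5^3 mod 127 = 121, hash=80+121 mod 127 = 74

Answer: B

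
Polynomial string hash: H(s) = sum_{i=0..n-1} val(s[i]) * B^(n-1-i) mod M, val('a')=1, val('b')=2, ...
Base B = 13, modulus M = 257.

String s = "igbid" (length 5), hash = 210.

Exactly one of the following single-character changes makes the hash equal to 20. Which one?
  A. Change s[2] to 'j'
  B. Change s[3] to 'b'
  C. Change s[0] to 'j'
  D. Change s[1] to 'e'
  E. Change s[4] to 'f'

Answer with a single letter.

Answer: A

Derivation:
Option A: s[2]='b'->'j', delta=(10-2)*13^2 mod 257 = 67, hash=210+67 mod 257 = 20 <-- target
Option B: s[3]='i'->'b', delta=(2-9)*13^1 mod 257 = 166, hash=210+166 mod 257 = 119
Option C: s[0]='i'->'j', delta=(10-9)*13^4 mod 257 = 34, hash=210+34 mod 257 = 244
Option D: s[1]='g'->'e', delta=(5-7)*13^3 mod 257 = 232, hash=210+232 mod 257 = 185
Option E: s[4]='d'->'f', delta=(6-4)*13^0 mod 257 = 2, hash=210+2 mod 257 = 212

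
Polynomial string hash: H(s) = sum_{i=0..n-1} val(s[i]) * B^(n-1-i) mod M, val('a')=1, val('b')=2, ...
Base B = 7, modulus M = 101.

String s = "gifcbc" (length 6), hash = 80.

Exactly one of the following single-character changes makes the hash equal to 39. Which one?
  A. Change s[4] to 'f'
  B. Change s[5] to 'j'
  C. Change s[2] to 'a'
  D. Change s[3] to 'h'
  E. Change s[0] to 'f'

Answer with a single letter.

Option A: s[4]='b'->'f', delta=(6-2)*7^1 mod 101 = 28, hash=80+28 mod 101 = 7
Option B: s[5]='c'->'j', delta=(10-3)*7^0 mod 101 = 7, hash=80+7 mod 101 = 87
Option C: s[2]='f'->'a', delta=(1-6)*7^3 mod 101 = 2, hash=80+2 mod 101 = 82
Option D: s[3]='c'->'h', delta=(8-3)*7^2 mod 101 = 43, hash=80+43 mod 101 = 22
Option E: s[0]='g'->'f', delta=(6-7)*7^5 mod 101 = 60, hash=80+60 mod 101 = 39 <-- target

Answer: E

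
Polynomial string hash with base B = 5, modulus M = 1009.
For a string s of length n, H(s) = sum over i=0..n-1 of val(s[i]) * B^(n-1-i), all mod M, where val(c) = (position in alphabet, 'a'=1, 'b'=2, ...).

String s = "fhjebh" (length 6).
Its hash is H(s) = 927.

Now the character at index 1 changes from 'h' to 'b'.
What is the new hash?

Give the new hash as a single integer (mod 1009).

Answer: 204

Derivation:
val('h') = 8, val('b') = 2
Position k = 1, exponent = n-1-k = 4
B^4 mod M = 5^4 mod 1009 = 625
Delta = (2 - 8) * 625 mod 1009 = 286
New hash = (927 + 286) mod 1009 = 204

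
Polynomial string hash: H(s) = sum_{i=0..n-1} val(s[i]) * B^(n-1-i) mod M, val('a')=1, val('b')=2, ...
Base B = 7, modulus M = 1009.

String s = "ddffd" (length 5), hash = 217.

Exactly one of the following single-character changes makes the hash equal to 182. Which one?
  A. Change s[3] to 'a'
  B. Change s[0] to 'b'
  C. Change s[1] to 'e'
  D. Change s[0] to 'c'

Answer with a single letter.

Option A: s[3]='f'->'a', delta=(1-6)*7^1 mod 1009 = 974, hash=217+974 mod 1009 = 182 <-- target
Option B: s[0]='d'->'b', delta=(2-4)*7^4 mod 1009 = 243, hash=217+243 mod 1009 = 460
Option C: s[1]='d'->'e', delta=(5-4)*7^3 mod 1009 = 343, hash=217+343 mod 1009 = 560
Option D: s[0]='d'->'c', delta=(3-4)*7^4 mod 1009 = 626, hash=217+626 mod 1009 = 843

Answer: A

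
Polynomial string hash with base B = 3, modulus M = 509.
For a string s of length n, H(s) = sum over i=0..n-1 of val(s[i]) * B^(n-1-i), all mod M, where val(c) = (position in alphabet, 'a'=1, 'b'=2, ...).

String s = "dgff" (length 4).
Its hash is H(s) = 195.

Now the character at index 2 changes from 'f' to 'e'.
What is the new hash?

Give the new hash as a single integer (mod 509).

Answer: 192

Derivation:
val('f') = 6, val('e') = 5
Position k = 2, exponent = n-1-k = 1
B^1 mod M = 3^1 mod 509 = 3
Delta = (5 - 6) * 3 mod 509 = 506
New hash = (195 + 506) mod 509 = 192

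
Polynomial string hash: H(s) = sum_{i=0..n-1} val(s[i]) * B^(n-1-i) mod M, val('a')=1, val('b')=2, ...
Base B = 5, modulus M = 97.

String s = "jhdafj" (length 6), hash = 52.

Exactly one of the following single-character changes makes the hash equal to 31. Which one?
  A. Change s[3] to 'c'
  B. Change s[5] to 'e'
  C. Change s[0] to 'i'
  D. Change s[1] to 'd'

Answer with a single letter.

Option A: s[3]='a'->'c', delta=(3-1)*5^2 mod 97 = 50, hash=52+50 mod 97 = 5
Option B: s[5]='j'->'e', delta=(5-10)*5^0 mod 97 = 92, hash=52+92 mod 97 = 47
Option C: s[0]='j'->'i', delta=(9-10)*5^5 mod 97 = 76, hash=52+76 mod 97 = 31 <-- target
Option D: s[1]='h'->'d', delta=(4-8)*5^4 mod 97 = 22, hash=52+22 mod 97 = 74

Answer: C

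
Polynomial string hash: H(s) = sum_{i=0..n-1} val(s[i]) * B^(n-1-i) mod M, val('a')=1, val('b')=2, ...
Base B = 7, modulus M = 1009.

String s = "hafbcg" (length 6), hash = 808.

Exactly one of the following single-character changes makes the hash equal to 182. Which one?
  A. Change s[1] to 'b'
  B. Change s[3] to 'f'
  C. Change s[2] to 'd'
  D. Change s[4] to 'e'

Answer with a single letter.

Answer: A

Derivation:
Option A: s[1]='a'->'b', delta=(2-1)*7^4 mod 1009 = 383, hash=808+383 mod 1009 = 182 <-- target
Option B: s[3]='b'->'f', delta=(6-2)*7^2 mod 1009 = 196, hash=808+196 mod 1009 = 1004
Option C: s[2]='f'->'d', delta=(4-6)*7^3 mod 1009 = 323, hash=808+323 mod 1009 = 122
Option D: s[4]='c'->'e', delta=(5-3)*7^1 mod 1009 = 14, hash=808+14 mod 1009 = 822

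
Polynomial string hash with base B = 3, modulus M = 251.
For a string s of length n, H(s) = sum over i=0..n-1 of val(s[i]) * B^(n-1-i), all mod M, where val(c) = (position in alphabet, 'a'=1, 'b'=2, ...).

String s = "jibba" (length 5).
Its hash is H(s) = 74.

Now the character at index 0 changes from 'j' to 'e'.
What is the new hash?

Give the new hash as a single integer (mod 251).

Answer: 171

Derivation:
val('j') = 10, val('e') = 5
Position k = 0, exponent = n-1-k = 4
B^4 mod M = 3^4 mod 251 = 81
Delta = (5 - 10) * 81 mod 251 = 97
New hash = (74 + 97) mod 251 = 171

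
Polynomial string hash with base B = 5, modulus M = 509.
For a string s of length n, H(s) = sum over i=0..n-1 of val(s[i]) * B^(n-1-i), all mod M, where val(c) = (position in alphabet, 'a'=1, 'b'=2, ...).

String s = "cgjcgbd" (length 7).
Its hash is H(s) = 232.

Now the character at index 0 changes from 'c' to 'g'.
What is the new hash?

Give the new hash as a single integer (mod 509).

val('c') = 3, val('g') = 7
Position k = 0, exponent = n-1-k = 6
B^6 mod M = 5^6 mod 509 = 355
Delta = (7 - 3) * 355 mod 509 = 402
New hash = (232 + 402) mod 509 = 125

Answer: 125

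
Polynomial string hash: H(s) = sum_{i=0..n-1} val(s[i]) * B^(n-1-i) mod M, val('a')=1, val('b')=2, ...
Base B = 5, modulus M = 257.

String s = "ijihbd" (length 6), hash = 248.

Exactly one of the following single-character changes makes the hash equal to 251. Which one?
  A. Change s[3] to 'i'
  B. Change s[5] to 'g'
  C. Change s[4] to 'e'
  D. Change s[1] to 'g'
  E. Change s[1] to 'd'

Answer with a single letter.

Option A: s[3]='h'->'i', delta=(9-8)*5^2 mod 257 = 25, hash=248+25 mod 257 = 16
Option B: s[5]='d'->'g', delta=(7-4)*5^0 mod 257 = 3, hash=248+3 mod 257 = 251 <-- target
Option C: s[4]='b'->'e', delta=(5-2)*5^1 mod 257 = 15, hash=248+15 mod 257 = 6
Option D: s[1]='j'->'g', delta=(7-10)*5^4 mod 257 = 181, hash=248+181 mod 257 = 172
Option E: s[1]='j'->'d', delta=(4-10)*5^4 mod 257 = 105, hash=248+105 mod 257 = 96

Answer: B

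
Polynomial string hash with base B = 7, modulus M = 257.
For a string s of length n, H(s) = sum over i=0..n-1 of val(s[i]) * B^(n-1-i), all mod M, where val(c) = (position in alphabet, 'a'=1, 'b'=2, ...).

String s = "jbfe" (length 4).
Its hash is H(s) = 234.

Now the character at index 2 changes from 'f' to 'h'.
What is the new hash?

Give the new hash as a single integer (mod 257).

val('f') = 6, val('h') = 8
Position k = 2, exponent = n-1-k = 1
B^1 mod M = 7^1 mod 257 = 7
Delta = (8 - 6) * 7 mod 257 = 14
New hash = (234 + 14) mod 257 = 248

Answer: 248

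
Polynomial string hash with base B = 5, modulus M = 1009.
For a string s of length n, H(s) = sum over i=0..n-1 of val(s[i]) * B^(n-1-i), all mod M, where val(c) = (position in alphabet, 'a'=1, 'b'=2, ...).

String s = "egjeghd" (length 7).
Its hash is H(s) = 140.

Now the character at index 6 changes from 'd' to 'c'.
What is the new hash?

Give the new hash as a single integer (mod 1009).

Answer: 139

Derivation:
val('d') = 4, val('c') = 3
Position k = 6, exponent = n-1-k = 0
B^0 mod M = 5^0 mod 1009 = 1
Delta = (3 - 4) * 1 mod 1009 = 1008
New hash = (140 + 1008) mod 1009 = 139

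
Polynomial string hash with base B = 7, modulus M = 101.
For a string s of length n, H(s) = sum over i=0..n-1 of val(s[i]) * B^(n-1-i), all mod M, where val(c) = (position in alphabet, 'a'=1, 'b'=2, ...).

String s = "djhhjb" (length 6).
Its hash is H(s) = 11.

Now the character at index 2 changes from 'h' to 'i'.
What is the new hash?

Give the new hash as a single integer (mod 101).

Answer: 51

Derivation:
val('h') = 8, val('i') = 9
Position k = 2, exponent = n-1-k = 3
B^3 mod M = 7^3 mod 101 = 40
Delta = (9 - 8) * 40 mod 101 = 40
New hash = (11 + 40) mod 101 = 51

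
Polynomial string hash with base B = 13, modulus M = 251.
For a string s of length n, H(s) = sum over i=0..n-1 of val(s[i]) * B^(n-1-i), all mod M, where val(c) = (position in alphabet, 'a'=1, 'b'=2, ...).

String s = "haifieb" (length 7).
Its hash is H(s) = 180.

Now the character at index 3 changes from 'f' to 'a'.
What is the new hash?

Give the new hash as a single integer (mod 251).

Answer: 239

Derivation:
val('f') = 6, val('a') = 1
Position k = 3, exponent = n-1-k = 3
B^3 mod M = 13^3 mod 251 = 189
Delta = (1 - 6) * 189 mod 251 = 59
New hash = (180 + 59) mod 251 = 239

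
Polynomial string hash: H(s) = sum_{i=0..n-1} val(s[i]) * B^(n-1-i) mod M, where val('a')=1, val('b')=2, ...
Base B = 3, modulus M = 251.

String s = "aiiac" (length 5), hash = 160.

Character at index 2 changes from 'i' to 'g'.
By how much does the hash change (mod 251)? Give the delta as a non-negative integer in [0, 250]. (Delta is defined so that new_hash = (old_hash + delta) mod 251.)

Delta formula: (val(new) - val(old)) * B^(n-1-k) mod M
  val('g') - val('i') = 7 - 9 = -2
  B^(n-1-k) = 3^2 mod 251 = 9
  Delta = -2 * 9 mod 251 = 233

Answer: 233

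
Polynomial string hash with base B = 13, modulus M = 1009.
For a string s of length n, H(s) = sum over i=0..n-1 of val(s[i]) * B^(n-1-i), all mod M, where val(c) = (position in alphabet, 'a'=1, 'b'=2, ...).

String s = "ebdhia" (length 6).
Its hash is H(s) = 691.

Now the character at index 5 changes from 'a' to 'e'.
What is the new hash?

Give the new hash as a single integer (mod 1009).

val('a') = 1, val('e') = 5
Position k = 5, exponent = n-1-k = 0
B^0 mod M = 13^0 mod 1009 = 1
Delta = (5 - 1) * 1 mod 1009 = 4
New hash = (691 + 4) mod 1009 = 695

Answer: 695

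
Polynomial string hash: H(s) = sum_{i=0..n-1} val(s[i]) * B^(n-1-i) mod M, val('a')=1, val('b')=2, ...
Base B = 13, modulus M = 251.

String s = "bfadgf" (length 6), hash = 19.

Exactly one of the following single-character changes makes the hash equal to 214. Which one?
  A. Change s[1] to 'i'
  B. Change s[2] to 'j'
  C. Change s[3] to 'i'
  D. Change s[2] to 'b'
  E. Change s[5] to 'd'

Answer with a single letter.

Option A: s[1]='f'->'i', delta=(9-6)*13^4 mod 251 = 92, hash=19+92 mod 251 = 111
Option B: s[2]='a'->'j', delta=(10-1)*13^3 mod 251 = 195, hash=19+195 mod 251 = 214 <-- target
Option C: s[3]='d'->'i', delta=(9-4)*13^2 mod 251 = 92, hash=19+92 mod 251 = 111
Option D: s[2]='a'->'b', delta=(2-1)*13^3 mod 251 = 189, hash=19+189 mod 251 = 208
Option E: s[5]='f'->'d', delta=(4-6)*13^0 mod 251 = 249, hash=19+249 mod 251 = 17

Answer: B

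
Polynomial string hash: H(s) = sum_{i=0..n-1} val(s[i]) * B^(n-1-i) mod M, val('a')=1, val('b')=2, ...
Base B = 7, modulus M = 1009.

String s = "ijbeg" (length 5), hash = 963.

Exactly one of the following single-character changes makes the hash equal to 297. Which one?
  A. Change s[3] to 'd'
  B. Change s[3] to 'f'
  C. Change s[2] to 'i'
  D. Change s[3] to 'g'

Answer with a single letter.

Answer: C

Derivation:
Option A: s[3]='e'->'d', delta=(4-5)*7^1 mod 1009 = 1002, hash=963+1002 mod 1009 = 956
Option B: s[3]='e'->'f', delta=(6-5)*7^1 mod 1009 = 7, hash=963+7 mod 1009 = 970
Option C: s[2]='b'->'i', delta=(9-2)*7^2 mod 1009 = 343, hash=963+343 mod 1009 = 297 <-- target
Option D: s[3]='e'->'g', delta=(7-5)*7^1 mod 1009 = 14, hash=963+14 mod 1009 = 977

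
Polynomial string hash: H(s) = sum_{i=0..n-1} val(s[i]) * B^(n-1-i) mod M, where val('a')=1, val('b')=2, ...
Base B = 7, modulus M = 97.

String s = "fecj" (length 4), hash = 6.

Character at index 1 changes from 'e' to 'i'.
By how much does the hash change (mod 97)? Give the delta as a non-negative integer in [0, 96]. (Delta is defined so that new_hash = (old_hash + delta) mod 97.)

Delta formula: (val(new) - val(old)) * B^(n-1-k) mod M
  val('i') - val('e') = 9 - 5 = 4
  B^(n-1-k) = 7^2 mod 97 = 49
  Delta = 4 * 49 mod 97 = 2

Answer: 2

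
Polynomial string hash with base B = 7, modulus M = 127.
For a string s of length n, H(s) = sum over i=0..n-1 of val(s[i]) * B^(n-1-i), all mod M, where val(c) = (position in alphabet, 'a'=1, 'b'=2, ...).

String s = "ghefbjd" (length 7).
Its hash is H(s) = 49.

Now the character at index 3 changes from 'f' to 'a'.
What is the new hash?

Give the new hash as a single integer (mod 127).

val('f') = 6, val('a') = 1
Position k = 3, exponent = n-1-k = 3
B^3 mod M = 7^3 mod 127 = 89
Delta = (1 - 6) * 89 mod 127 = 63
New hash = (49 + 63) mod 127 = 112

Answer: 112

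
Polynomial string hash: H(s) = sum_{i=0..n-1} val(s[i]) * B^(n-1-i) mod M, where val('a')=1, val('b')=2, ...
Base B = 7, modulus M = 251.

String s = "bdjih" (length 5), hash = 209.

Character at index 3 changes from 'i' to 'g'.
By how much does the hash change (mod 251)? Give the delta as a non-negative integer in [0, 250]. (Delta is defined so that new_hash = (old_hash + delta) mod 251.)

Answer: 237

Derivation:
Delta formula: (val(new) - val(old)) * B^(n-1-k) mod M
  val('g') - val('i') = 7 - 9 = -2
  B^(n-1-k) = 7^1 mod 251 = 7
  Delta = -2 * 7 mod 251 = 237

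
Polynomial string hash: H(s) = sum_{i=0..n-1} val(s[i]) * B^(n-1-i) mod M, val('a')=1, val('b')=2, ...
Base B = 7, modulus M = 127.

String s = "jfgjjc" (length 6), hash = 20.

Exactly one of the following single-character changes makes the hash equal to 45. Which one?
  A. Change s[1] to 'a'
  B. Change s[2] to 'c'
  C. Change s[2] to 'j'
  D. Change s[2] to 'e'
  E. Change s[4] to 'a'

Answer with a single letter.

Option A: s[1]='f'->'a', delta=(1-6)*7^4 mod 127 = 60, hash=20+60 mod 127 = 80
Option B: s[2]='g'->'c', delta=(3-7)*7^3 mod 127 = 25, hash=20+25 mod 127 = 45 <-- target
Option C: s[2]='g'->'j', delta=(10-7)*7^3 mod 127 = 13, hash=20+13 mod 127 = 33
Option D: s[2]='g'->'e', delta=(5-7)*7^3 mod 127 = 76, hash=20+76 mod 127 = 96
Option E: s[4]='j'->'a', delta=(1-10)*7^1 mod 127 = 64, hash=20+64 mod 127 = 84

Answer: B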